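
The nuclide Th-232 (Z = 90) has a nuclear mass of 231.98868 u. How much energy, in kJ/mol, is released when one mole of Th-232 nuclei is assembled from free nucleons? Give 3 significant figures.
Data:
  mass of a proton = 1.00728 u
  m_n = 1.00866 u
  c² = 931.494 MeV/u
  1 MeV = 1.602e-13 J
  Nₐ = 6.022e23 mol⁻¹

Mass of separated nucleons = 90(1.00728) + 142(1.00866) = 90.65520 + 143.22972 = 233.88492 u
Mass defect Δm = 233.88492 − 231.98868 = 1.89624 u
Binding energy = Δm·c² = 1.89624 × 931.494 MeV/u = 1766.34 MeV
Per nucleus in joules: 1766.34 MeV × 1.602e-13 J/MeV = 2.8297e-10 J
Per mole: 2.8297e-10 J × 6.022e23 mol⁻¹ = 1.7040e+14 J/mol

1.70e+11 kJ/mol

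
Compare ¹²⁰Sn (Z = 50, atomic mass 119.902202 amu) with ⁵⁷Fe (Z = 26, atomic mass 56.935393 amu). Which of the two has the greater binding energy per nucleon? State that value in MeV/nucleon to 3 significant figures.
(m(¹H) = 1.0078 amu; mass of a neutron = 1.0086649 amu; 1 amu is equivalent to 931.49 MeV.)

⁵⁷Fe; 8.76 MeV/nucleon

¹²⁰Sn: Σm = 50(1.0078) + 70(1.0086649) = 120.9965430 amu; Δm = 1.0943410 amu; E_B = 1019.368 MeV; E_B/A = 8.4947 MeV
⁵⁷Fe: Σm = 26(1.0078) + 31(1.0086649) = 57.4714119 amu; Δm = 0.5360189 amu; E_B = 499.30 MeV; E_B/A = 8.760 MeV
⁵⁷Fe has the higher binding energy per nucleon, so it is the more tightly bound nucleus.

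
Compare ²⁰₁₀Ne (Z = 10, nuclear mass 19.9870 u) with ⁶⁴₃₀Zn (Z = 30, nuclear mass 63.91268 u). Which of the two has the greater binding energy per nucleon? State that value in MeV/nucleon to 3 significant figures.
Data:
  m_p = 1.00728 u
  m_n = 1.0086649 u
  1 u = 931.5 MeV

²⁰₁₀Ne: Σm = 10(1.00728) + 10(1.0086649) = 20.1594490 u; Δm = 0.1724490 u; E_B = 160.64 MeV; E_B/A = 8.032 MeV
⁶⁴₃₀Zn: Σm = 30(1.00728) + 34(1.0086649) = 64.5130066 u; Δm = 0.6003266 u; E_B = 559.20 MeV; E_B/A = 8.738 MeV
⁶⁴₃₀Zn has the higher binding energy per nucleon, so it is the more tightly bound nucleus.

⁶⁴₃₀Zn; 8.74 MeV/nucleon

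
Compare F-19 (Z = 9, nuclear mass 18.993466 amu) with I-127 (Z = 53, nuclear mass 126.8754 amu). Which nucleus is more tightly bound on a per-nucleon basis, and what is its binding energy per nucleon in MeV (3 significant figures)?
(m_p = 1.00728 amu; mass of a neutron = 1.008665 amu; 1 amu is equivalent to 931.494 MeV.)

F-19: Σm = 9(1.00728) + 10(1.008665) = 19.152170 amu; Δm = 0.158704 amu; E_B = 147.83 MeV; E_B/A = 7.781 MeV
I-127: Σm = 53(1.00728) + 74(1.008665) = 128.027050 amu; Δm = 1.151650 amu; E_B = 1072.8 MeV; E_B/A = 8.447 MeV
I-127 has the higher binding energy per nucleon, so it is the more tightly bound nucleus.

I-127; 8.45 MeV/nucleon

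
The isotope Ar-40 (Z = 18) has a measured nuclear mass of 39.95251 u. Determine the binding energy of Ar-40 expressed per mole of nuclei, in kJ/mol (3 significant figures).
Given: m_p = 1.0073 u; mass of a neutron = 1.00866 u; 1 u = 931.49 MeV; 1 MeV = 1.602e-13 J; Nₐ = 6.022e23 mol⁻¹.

3.32e+10 kJ/mol

Z = 18, so N = A − Z = 40 − 18 = 22.
Mass of separated nucleons = 18(1.0073) + 22(1.00866) = 18.1314 + 22.19052 = 40.32192 u
Mass defect Δm = 40.32192 − 39.95251 = 0.36941 u
E_B = 0.36941 × 931.49 = 344.102 MeV
Per nucleus in joules: 344.102 MeV × 1.602e-13 J/MeV = 5.5125e-11 J
Per mole: 5.5125e-11 J × 6.022e23 mol⁻¹ = 3.3196e+13 J/mol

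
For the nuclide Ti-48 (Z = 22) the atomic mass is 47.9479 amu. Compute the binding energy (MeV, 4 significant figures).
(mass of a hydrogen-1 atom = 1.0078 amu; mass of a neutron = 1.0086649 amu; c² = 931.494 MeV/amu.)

418.2 MeV

With 22 protons and 26 neutrons (A = 48):
Σm = 22·m(¹H) + 26·m_n = 22.1716 + 26.2252874 = 48.3968874 amu
Δm = 48.3968874 − 47.9479 = 0.4489874 amu
Binding energy = Δm·c² = 0.4489874 × 931.494 MeV/amu = 418.229 MeV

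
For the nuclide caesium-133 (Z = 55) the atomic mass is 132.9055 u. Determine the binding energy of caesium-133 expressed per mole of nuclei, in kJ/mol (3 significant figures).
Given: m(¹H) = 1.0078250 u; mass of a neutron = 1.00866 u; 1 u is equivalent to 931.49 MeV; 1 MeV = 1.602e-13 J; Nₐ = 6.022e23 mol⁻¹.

Total constituent mass: 55 × 1.0078250 + 78 × 1.00866 = 134.1058550 u
The mass defect is 134.1058550 − 132.9055 = 1.2003550 u.
E_B = 1.2003550 × 931.49 = 1118.12 MeV
Per nucleus in joules: 1118.12 MeV × 1.602e-13 J/MeV = 1.7912e-10 J
Per mole: 1.7912e-10 J × 6.022e23 mol⁻¹ = 1.0787e+14 J/mol

1.08e+11 kJ/mol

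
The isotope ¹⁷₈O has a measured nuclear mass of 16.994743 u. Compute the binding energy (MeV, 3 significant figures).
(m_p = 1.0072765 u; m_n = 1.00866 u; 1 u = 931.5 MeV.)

Mass of separated nucleons = 8(1.0072765) + 9(1.00866) = 8.0582120 + 9.07794 = 17.1361520 u
The mass defect is 17.1361520 − 16.994743 = 0.1414090 u.
Binding energy = Δm·c² = 0.1414090 × 931.5 MeV/u = 131.722 MeV

132 MeV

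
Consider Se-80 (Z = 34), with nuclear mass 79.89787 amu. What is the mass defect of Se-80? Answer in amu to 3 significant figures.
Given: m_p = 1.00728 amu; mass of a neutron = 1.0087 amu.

0.750 amu

Z = 34, so N = A − Z = 80 − 34 = 46.
Mass of separated nucleons = 34(1.00728) + 46(1.0087) = 34.24752 + 46.4002 = 80.64772 amu
Δm = 80.64772 − 79.89787 = 0.74985 amu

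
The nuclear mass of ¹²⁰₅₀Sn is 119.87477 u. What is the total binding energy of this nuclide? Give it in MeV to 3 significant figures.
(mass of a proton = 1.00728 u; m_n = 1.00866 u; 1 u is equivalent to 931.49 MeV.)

Total constituent mass: 50 × 1.00728 + 70 × 1.00866 = 120.97020 u
Mass defect Δm = 120.97020 − 119.87477 = 1.09543 u
Binding energy = Δm·c² = 1.09543 × 931.49 MeV/u = 1020.38 MeV

1020 MeV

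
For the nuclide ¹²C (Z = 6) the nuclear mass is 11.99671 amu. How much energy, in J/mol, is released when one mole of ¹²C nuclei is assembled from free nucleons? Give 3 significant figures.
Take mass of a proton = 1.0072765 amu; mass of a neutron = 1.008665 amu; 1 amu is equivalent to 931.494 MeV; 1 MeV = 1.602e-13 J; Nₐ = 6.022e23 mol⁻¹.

8.89e+12 J/mol

Σm = 6·m_p + 6·m_n = 6.0436590 + 6.051990 = 12.0956490 amu
Mass defect Δm = 12.0956490 − 11.99671 = 0.0989390 amu
Binding energy = Δm·c² = 0.0989390 × 931.494 MeV/amu = 92.1611 MeV
Per nucleus in joules: 92.1611 MeV × 1.602e-13 J/MeV = 1.4764e-11 J
Per mole: 1.4764e-11 J × 6.022e23 mol⁻¹ = 8.8909e+12 J/mol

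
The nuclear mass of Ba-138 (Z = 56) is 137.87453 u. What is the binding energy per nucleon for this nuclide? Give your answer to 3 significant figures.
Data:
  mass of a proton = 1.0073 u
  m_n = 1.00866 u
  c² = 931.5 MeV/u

8.40 MeV/nucleon

Total constituent mass: 56 × 1.0073 + 82 × 1.00866 = 139.11892 u
Mass defect Δm = 139.11892 − 137.87453 = 1.24439 u
E_B = 1.24439 × 931.5 = 1159.15 MeV
BE/A = 1159.15 MeV / 138 = 8.400 MeV/nucleon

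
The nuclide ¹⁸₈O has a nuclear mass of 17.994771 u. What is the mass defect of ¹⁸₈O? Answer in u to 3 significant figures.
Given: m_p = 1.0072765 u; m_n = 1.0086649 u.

The nucleus contains 8 protons and 18 − 8 = 10 neutrons.
Σm = 8·m_p + 10·m_n = 8.0582120 + 10.0866490 = 18.1448610 u
Mass defect Δm = 18.1448610 − 17.994771 = 0.1500900 u

0.150 u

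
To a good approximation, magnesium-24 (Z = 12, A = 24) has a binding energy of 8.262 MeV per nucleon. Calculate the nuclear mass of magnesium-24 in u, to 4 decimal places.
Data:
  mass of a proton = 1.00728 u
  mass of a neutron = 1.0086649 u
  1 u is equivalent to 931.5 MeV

23.9785 u

Total binding energy = 24 × 8.262 = 198.288 MeV
Mass defect = 198.288 MeV / (931.5 MeV/u) = 0.212870 u
Constituent mass = 12(1.00728) + 12(1.0086649) = 24.1913388 u
Nuclear mass = 24.1913388 − 0.212870 = 23.9784688 u ≈ 23.9785 u (to 4 decimal places)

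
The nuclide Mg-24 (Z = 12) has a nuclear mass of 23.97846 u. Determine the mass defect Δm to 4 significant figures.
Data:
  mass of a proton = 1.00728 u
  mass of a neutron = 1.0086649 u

0.2129 u

With 12 protons and 12 neutrons (A = 24):
Σm = 12·m_p + 12·m_n = 12.08736 + 12.1039788 = 24.1913388 u
Δm = 24.1913388 − 23.97846 = 0.2128788 u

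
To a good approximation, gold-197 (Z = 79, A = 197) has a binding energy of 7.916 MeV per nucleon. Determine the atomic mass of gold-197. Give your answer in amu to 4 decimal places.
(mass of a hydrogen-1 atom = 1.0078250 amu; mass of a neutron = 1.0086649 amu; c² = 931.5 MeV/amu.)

196.9665 amu

Total binding energy = 197 × 7.916 = 1559.452 MeV
Mass defect = 1559.452 MeV / (931.5 MeV/amu) = 1.674130 amu
Constituent mass = 79(1.0078250) + 118(1.0086649) = 198.6406332 amu
Atomic mass = 198.6406332 − 1.674130 = 196.9665032 amu ≈ 196.9665 amu (to 4 decimal places)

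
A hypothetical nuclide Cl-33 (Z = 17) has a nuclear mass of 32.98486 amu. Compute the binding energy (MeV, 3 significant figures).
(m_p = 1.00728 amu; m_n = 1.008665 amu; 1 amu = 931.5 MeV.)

Mass of separated nucleons = 17(1.00728) + 16(1.008665) = 17.12376 + 16.138640 = 33.262400 amu
Mass defect Δm = 33.262400 − 32.98486 = 0.277540 amu
E_B = 0.277540 × 931.5 = 258.529 MeV

259 MeV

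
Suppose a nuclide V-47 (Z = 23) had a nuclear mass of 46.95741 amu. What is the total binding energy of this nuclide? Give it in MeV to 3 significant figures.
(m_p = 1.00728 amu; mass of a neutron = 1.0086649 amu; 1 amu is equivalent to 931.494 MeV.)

Total constituent mass: 23 × 1.00728 + 24 × 1.0086649 = 47.3753976 amu
Δm = 47.3753976 − 46.95741 = 0.4179876 amu
Binding energy = Δm·c² = 0.4179876 × 931.494 MeV/amu = 389.353 MeV

389 MeV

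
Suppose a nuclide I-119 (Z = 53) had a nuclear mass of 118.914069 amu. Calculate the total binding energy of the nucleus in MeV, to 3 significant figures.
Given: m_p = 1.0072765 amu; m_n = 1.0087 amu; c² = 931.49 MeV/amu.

974 MeV

Σm = 53·m_p + 66·m_n = 53.3856545 + 66.5742 = 119.9598545 amu
The mass defect is 119.9598545 − 118.914069 = 1.0457855 amu.
Binding energy = Δm·c² = 1.0457855 × 931.49 MeV/amu = 974.139 MeV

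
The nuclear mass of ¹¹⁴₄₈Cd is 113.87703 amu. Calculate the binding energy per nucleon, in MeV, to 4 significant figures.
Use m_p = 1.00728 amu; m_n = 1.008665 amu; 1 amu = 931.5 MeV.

With 48 protons and 66 neutrons (A = 114):
Total constituent mass: 48 × 1.00728 + 66 × 1.008665 = 114.921330 amu
The mass defect is 114.921330 − 113.87703 = 1.044300 amu.
E_B = 1.044300 × 931.5 = 972.765 MeV
Per nucleon: 972.765 / 114 = 8.533 MeV

8.533 MeV/nucleon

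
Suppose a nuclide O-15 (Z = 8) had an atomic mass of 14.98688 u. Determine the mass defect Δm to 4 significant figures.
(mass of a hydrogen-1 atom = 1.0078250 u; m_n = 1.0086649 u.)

Total constituent mass: 8 × 1.0078250 + 7 × 1.0086649 = 15.1232543 u
Δm = 15.1232543 − 14.98688 = 0.1363743 u

0.1364 u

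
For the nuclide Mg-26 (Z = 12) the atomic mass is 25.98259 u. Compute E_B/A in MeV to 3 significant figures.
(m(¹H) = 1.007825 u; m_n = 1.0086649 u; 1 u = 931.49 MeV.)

Mass of separated nucleons = 12(1.007825) + 14(1.0086649) = 12.093900 + 14.1213086 = 26.2152086 u
Mass defect Δm = 26.2152086 − 25.98259 = 0.2326186 u
Binding energy = Δm·c² = 0.2326186 × 931.49 MeV/u = 216.682 MeV
Per nucleon: 216.682 / 26 = 8.334 MeV

8.33 MeV/nucleon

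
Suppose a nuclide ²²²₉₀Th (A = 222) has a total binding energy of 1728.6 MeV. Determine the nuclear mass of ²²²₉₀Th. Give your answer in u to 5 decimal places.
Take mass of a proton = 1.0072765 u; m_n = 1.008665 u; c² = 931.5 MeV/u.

221.94295 u

Mass defect = 1728.6 MeV / (931.5 MeV/u) = 1.8557166 u
Constituent mass = 90(1.0072765) + 132(1.008665) = 223.7986650 u
Nuclear mass = 223.7986650 − 1.8557166 = 221.9429484 u ≈ 221.94295 u (to 5 decimal places)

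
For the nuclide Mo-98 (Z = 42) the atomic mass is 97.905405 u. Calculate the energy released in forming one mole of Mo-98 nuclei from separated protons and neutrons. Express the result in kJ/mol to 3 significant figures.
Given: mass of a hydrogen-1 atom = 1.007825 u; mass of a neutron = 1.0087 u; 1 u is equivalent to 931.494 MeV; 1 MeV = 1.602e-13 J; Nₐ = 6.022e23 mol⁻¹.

8.18e+10 kJ/mol

Σm = 42·m(¹H) + 56·m_n = 42.328650 + 56.4872 = 98.815850 u
Mass defect Δm = 98.815850 − 97.905405 = 0.910445 u
Converting to energy: 0.910445 u × 931.494 MeV/u = 848.074 MeV
Per nucleus in joules: 848.074 MeV × 1.602e-13 J/MeV = 1.3586e-10 J
Per mole: 1.3586e-10 J × 6.022e23 mol⁻¹ = 8.1815e+13 J/mol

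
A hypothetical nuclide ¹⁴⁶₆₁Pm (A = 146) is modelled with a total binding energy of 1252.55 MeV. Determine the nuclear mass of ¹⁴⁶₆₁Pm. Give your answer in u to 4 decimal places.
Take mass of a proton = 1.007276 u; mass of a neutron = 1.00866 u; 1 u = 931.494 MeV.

Mass defect = 1252.55 MeV / (931.494 MeV/u) = 1.344668 u
Constituent mass = 61(1.007276) + 85(1.00866) = 147.179936 u
Nuclear mass = 147.179936 − 1.344668 = 145.835268 u ≈ 145.8353 u (to 4 decimal places)

145.8353 u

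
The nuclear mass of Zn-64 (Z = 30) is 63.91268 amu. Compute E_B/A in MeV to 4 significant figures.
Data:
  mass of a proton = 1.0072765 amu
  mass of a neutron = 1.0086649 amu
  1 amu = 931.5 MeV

Z = 30, so N = A − Z = 64 − 30 = 34.
Mass of separated nucleons = 30(1.0072765) + 34(1.0086649) = 30.2182950 + 34.2946066 = 64.5129016 amu
The mass defect is 64.5129016 − 63.91268 = 0.6002216 amu.
E_B = 0.6002216 × 931.5 = 559.106 MeV
Dividing by A = 64 gives 8.736 MeV per nucleon.

8.736 MeV/nucleon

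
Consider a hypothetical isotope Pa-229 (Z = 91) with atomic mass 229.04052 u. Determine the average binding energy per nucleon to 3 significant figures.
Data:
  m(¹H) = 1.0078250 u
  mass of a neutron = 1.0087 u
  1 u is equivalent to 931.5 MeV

7.62 MeV/nucleon

Mass of separated nucleons = 91(1.0078250) + 138(1.0087) = 91.7120750 + 139.2006 = 230.9126750 u
The mass defect is 230.9126750 − 229.04052 = 1.8721550 u.
Binding energy = Δm·c² = 1.8721550 × 931.5 MeV/u = 1743.91 MeV
Per nucleon: 1743.91 / 229 = 7.615 MeV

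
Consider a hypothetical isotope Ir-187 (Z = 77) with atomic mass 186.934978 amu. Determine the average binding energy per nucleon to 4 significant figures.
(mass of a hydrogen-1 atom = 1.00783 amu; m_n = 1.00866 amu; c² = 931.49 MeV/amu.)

With 77 protons and 110 neutrons (A = 187):
Total constituent mass: 77 × 1.00783 + 110 × 1.00866 = 188.55551 amu
Δm = 188.55551 − 186.934978 = 1.620532 amu
Converting to energy: 1.620532 amu × 931.49 MeV/amu = 1509.51 MeV
Per nucleon: 1509.51 / 187 = 8.072 MeV

8.072 MeV/nucleon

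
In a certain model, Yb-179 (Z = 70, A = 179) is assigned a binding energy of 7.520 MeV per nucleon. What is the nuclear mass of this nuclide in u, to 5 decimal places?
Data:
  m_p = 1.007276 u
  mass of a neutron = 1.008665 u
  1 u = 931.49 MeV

179.00872 u

Total binding energy = 179 × 7.520 = 1346.080 MeV
Mass defect = 1346.080 MeV / (931.49 MeV/u) = 1.4450826 u
Constituent mass = 70(1.007276) + 109(1.008665) = 180.453805 u
Nuclear mass = 180.453805 − 1.4450826 = 179.0087224 u ≈ 179.00872 u (to 5 decimal places)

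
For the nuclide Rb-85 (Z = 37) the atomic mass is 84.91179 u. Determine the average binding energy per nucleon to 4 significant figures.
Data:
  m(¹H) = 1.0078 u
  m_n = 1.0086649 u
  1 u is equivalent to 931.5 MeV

With 37 protons and 48 neutrons (A = 85):
Mass of separated nucleons = 37(1.0078) + 48(1.0086649) = 37.2886 + 48.4159152 = 85.7045152 u
Δm = 85.7045152 − 84.91179 = 0.7927252 u
E_B = 0.7927252 × 931.5 = 738.424 MeV
Dividing by A = 85 gives 8.687 MeV per nucleon.

8.687 MeV/nucleon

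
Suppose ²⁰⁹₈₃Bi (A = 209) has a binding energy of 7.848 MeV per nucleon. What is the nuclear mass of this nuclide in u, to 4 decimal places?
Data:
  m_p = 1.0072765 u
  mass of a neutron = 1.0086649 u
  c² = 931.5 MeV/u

Total binding energy = 209 × 7.848 = 1640.232 MeV
Mass defect = 1640.232 MeV / (931.5 MeV/u) = 1.760850 u
Constituent mass = 83(1.0072765) + 126(1.0086649) = 210.6957269 u
Nuclear mass = 210.6957269 − 1.760850 = 208.9348769 u ≈ 208.9349 u (to 4 decimal places)

208.9349 u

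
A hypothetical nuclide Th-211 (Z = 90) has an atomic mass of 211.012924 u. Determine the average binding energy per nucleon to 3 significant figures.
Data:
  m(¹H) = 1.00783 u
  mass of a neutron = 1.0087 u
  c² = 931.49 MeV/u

7.70 MeV/nucleon

Σm = 90·m(¹H) + 121·m_n = 90.70470 + 122.0527 = 212.75740 u
Mass defect Δm = 212.75740 − 211.012924 = 1.744476 u
Binding energy = Δm·c² = 1.744476 × 931.49 MeV/u = 1624.96 MeV
BE/A = 1624.96 MeV / 211 = 7.701 MeV/nucleon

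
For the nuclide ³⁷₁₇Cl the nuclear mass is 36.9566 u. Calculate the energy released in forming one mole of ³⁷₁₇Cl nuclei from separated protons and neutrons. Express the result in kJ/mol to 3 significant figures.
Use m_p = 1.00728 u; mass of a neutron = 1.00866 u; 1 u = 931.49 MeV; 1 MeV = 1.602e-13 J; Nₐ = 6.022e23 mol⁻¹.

3.06e+10 kJ/mol

Z = 17, so N = A − Z = 37 − 17 = 20.
Total constituent mass: 17 × 1.00728 + 20 × 1.00866 = 37.29696 u
The mass defect is 37.29696 − 36.9566 = 0.34036 u.
Converting to energy: 0.34036 u × 931.49 MeV/u = 317.042 MeV
Per nucleus in joules: 317.042 MeV × 1.602e-13 J/MeV = 5.0790e-11 J
Per mole: 5.0790e-11 J × 6.022e23 mol⁻¹ = 3.0586e+13 J/mol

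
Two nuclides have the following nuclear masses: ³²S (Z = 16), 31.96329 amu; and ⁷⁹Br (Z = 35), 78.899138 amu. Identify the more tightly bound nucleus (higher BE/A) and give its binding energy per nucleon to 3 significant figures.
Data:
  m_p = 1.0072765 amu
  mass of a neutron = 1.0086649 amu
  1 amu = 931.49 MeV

³²S: Σm = 16(1.0072765) + 16(1.0086649) = 32.2550624 amu; Δm = 0.2917724 amu; E_B = 271.78 MeV; E_B/A = 8.493 MeV
⁷⁹Br: Σm = 35(1.0072765) + 44(1.0086649) = 79.6359331 amu; Δm = 0.7367951 amu; E_B = 686.32 MeV; E_B/A = 8.688 MeV
⁷⁹Br has the higher binding energy per nucleon, so it is the more tightly bound nucleus.

⁷⁹Br; 8.69 MeV/nucleon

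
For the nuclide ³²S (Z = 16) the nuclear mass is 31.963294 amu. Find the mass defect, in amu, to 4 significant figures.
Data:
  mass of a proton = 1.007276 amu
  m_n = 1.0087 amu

0.2923 amu

The nucleus contains 16 protons and 32 − 16 = 16 neutrons.
Σm = 16·m_p + 16·m_n = 16.116416 + 16.1392 = 32.255616 amu
Mass defect Δm = 32.255616 − 31.963294 = 0.292322 amu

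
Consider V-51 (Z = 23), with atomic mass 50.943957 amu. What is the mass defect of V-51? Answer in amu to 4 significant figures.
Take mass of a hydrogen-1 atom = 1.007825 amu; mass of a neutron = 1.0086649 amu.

0.4786 amu

Z = 23, so N = A − Z = 51 − 23 = 28.
Σm = 23·m(¹H) + 28·m_n = 23.179975 + 28.2426172 = 51.4225922 amu
The mass defect is 51.4225922 − 50.943957 = 0.4786352 amu.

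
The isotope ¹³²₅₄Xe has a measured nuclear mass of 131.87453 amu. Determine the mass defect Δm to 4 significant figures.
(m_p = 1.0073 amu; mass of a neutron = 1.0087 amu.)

1.198 amu

Z = 54, so N = A − Z = 132 − 54 = 78.
Mass of separated nucleons = 54(1.0073) + 78(1.0087) = 54.3942 + 78.6786 = 133.0728 amu
Mass defect Δm = 133.0728 − 131.87453 = 1.19827 amu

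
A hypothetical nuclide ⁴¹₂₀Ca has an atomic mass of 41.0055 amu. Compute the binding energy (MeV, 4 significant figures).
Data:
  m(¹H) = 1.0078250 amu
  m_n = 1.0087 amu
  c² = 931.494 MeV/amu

The nucleus contains 20 protons and 41 − 20 = 21 neutrons.
Total constituent mass: 20 × 1.0078250 + 21 × 1.0087 = 41.3392000 amu
Δm = 41.3392000 − 41.0055 = 0.3337000 amu
Binding energy = Δm·c² = 0.3337000 × 931.494 MeV/amu = 310.840 MeV

310.8 MeV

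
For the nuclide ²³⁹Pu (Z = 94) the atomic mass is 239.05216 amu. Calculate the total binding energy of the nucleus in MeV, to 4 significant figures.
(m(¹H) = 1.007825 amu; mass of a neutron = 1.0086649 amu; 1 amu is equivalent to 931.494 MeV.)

Mass of separated nucleons = 94(1.007825) + 145(1.0086649) = 94.735550 + 146.2564105 = 240.9919605 amu
The mass defect is 240.9919605 − 239.05216 = 1.9398005 amu.
Binding energy = Δm·c² = 1.9398005 × 931.494 MeV/amu = 1806.91 MeV

1807 MeV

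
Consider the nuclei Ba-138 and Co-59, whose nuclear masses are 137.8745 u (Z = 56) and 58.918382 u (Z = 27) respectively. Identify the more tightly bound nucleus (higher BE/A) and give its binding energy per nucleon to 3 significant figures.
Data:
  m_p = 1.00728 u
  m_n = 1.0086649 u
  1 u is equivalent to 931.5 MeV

Co-59; 8.77 MeV/nucleon

Ba-138: Σm = 56(1.00728) + 82(1.0086649) = 139.1182018 u; Δm = 1.2437018 u; E_B = 1158.508 MeV; E_B/A = 8.39499 MeV
Co-59: Σm = 27(1.00728) + 32(1.0086649) = 59.4738368 u; Δm = 0.5554548 u; E_B = 517.41 MeV; E_B/A = 8.770 MeV
Co-59 has the higher binding energy per nucleon, so it is the more tightly bound nucleus.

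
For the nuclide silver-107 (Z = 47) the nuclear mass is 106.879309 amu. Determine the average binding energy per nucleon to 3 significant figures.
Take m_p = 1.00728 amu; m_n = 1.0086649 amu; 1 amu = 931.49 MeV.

8.56 MeV/nucleon

The nucleus contains 47 protons and 107 − 47 = 60 neutrons.
Total constituent mass: 47 × 1.00728 + 60 × 1.0086649 = 107.8620540 amu
Δm = 107.8620540 − 106.879309 = 0.9827450 amu
Binding energy = Δm·c² = 0.9827450 × 931.49 MeV/amu = 915.417 MeV
Per nucleon: 915.417 / 107 = 8.555 MeV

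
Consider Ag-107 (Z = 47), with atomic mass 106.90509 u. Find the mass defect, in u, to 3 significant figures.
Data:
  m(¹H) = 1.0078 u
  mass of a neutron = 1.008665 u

Z = 47, so N = A − Z = 107 − 47 = 60.
Mass of separated nucleons = 47(1.0078) + 60(1.008665) = 47.3666 + 60.519900 = 107.886500 u
The mass defect is 107.886500 − 106.90509 = 0.981410 u.

0.981 u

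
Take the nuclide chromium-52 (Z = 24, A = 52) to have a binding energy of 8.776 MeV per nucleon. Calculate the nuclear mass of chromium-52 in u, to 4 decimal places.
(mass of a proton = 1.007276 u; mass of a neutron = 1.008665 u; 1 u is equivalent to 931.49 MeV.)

51.9273 u

Total binding energy = 52 × 8.776 = 456.352 MeV
Mass defect = 456.352 MeV / (931.49 MeV/u) = 0.489916 u
Constituent mass = 24(1.007276) + 28(1.008665) = 52.417244 u
Nuclear mass = 52.417244 − 0.489916 = 51.927328 u ≈ 51.9273 u (to 4 decimal places)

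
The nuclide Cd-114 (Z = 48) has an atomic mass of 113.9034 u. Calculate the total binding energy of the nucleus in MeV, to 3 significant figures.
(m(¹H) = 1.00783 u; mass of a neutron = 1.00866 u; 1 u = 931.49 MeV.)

972 MeV

The nucleus contains 48 protons and 114 − 48 = 66 neutrons.
Total constituent mass: 48 × 1.00783 + 66 × 1.00866 = 114.94740 u
Mass defect Δm = 114.94740 − 113.9034 = 1.04400 u
Binding energy = Δm·c² = 1.04400 × 931.49 MeV/u = 972.476 MeV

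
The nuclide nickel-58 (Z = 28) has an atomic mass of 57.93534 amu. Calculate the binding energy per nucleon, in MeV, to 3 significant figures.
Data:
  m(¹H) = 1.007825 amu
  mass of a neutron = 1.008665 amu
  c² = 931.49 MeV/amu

Z = 28, so N = A − Z = 58 − 28 = 30.
Total constituent mass: 28 × 1.007825 + 30 × 1.008665 = 58.479050 amu
Mass defect Δm = 58.479050 − 57.93534 = 0.543710 amu
Binding energy = Δm·c² = 0.543710 × 931.49 MeV/amu = 506.460 MeV
BE/A = 506.460 MeV / 58 = 8.732 MeV/nucleon

8.73 MeV/nucleon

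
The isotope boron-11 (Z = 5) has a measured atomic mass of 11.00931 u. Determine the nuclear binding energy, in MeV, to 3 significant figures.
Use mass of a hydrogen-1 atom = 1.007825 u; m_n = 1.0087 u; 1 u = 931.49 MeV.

76.4 MeV

Mass of separated nucleons = 5(1.007825) + 6(1.0087) = 5.039125 + 6.0522 = 11.091325 u
Δm = 11.091325 − 11.00931 = 0.082015 u
E_B = 0.082015 × 931.49 = 76.3962 MeV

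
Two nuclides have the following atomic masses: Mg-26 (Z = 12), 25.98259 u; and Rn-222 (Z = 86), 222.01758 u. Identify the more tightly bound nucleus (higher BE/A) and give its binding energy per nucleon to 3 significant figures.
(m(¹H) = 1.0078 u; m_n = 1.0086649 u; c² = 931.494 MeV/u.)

Mg-26: Σm = 12(1.0078) + 14(1.0086649) = 26.2149086 u; Δm = 0.2323186 u; E_B = 216.40 MeV; E_B/A = 8.323 MeV
Rn-222: Σm = 86(1.0078) + 136(1.0086649) = 223.8492264 u; Δm = 1.8316464 u; E_B = 1706.17 MeV; E_B/A = 7.685 MeV
Mg-26 has the higher binding energy per nucleon, so it is the more tightly bound nucleus.

Mg-26; 8.32 MeV/nucleon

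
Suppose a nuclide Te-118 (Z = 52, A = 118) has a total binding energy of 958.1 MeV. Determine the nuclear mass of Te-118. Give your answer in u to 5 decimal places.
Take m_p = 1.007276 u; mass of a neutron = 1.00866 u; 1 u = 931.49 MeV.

Mass defect = 958.1 MeV / (931.49 MeV/u) = 1.0285671 u
Constituent mass = 52(1.007276) + 66(1.00866) = 118.949912 u
Nuclear mass = 118.949912 − 1.0285671 = 117.9213449 u ≈ 117.92134 u (to 5 decimal places)

117.92134 u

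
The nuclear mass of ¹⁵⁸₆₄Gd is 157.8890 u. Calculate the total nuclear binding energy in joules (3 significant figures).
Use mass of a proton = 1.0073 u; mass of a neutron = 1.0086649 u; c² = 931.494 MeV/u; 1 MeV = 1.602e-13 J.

2.08e-10 J

Total constituent mass: 64 × 1.0073 + 94 × 1.0086649 = 159.2817006 u
Δm = 159.2817006 − 157.8890 = 1.3927006 u
Binding energy = Δm·c² = 1.3927006 × 931.494 MeV/u = 1297.29 MeV
In joules: 1297.29 MeV × 1.602e-13 J/MeV = 2.0783e-10 J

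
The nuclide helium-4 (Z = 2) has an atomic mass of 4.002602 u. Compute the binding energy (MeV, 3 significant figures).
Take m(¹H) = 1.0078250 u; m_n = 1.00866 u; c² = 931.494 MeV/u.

28.3 MeV

Total constituent mass: 2 × 1.0078250 + 2 × 1.00866 = 4.0329700 u
Mass defect Δm = 4.0329700 − 4.002602 = 0.0303680 u
Binding energy = Δm·c² = 0.0303680 × 931.494 MeV/u = 28.2876 MeV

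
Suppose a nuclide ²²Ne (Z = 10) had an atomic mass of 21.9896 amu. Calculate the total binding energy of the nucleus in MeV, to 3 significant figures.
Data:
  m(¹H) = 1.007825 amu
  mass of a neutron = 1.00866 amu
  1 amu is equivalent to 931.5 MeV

179 MeV

With 10 protons and 12 neutrons (A = 22):
Total constituent mass: 10 × 1.007825 + 12 × 1.00866 = 22.182170 amu
The mass defect is 22.182170 − 21.9896 = 0.192570 amu.
E_B = 0.192570 × 931.5 = 179.379 MeV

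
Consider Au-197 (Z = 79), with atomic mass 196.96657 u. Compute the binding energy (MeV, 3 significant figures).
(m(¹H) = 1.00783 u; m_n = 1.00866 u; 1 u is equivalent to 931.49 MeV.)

1560 MeV

Total constituent mass: 79 × 1.00783 + 118 × 1.00866 = 198.64045 u
Mass defect Δm = 198.64045 − 196.96657 = 1.67388 u
E_B = 1.67388 × 931.49 = 1559.20 MeV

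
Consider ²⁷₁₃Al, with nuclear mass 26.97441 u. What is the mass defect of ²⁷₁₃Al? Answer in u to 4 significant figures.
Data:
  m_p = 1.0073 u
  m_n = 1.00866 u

0.2417 u

Mass of separated nucleons = 13(1.0073) + 14(1.00866) = 13.0949 + 14.12124 = 27.21614 u
Mass defect Δm = 27.21614 − 26.97441 = 0.24173 u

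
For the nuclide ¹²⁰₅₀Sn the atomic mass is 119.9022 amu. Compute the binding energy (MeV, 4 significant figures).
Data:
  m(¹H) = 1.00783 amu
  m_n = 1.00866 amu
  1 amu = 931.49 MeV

1020 MeV

With 50 protons and 70 neutrons (A = 120):
Mass of separated nucleons = 50(1.00783) + 70(1.00866) = 50.39150 + 70.60620 = 120.99770 amu
The mass defect is 120.99770 − 119.9022 = 1.09550 amu.
Binding energy = Δm·c² = 1.09550 × 931.49 MeV/amu = 1020.45 MeV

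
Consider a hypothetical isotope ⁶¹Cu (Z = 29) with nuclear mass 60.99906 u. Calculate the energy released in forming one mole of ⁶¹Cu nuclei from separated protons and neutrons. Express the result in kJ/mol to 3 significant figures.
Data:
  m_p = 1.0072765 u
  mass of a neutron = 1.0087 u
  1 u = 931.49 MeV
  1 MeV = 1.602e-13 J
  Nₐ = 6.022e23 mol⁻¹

4.41e+10 kJ/mol

Σm = 29·m_p + 32·m_n = 29.2110185 + 32.2784 = 61.4894185 u
The mass defect is 61.4894185 − 60.99906 = 0.4903585 u.
E_B = 0.4903585 × 931.49 = 456.764 MeV
Per nucleus in joules: 456.764 MeV × 1.602e-13 J/MeV = 7.3174e-11 J
Per mole: 7.3174e-11 J × 6.022e23 mol⁻¹ = 4.4065e+13 J/mol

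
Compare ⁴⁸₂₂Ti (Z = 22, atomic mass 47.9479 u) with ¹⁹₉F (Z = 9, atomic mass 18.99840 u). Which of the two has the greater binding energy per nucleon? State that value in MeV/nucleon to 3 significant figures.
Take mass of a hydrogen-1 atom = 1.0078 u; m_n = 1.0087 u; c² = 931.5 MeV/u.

⁴⁸₂₂Ti; 8.73 MeV/nucleon

⁴⁸₂₂Ti: Σm = 22(1.0078) + 26(1.0087) = 48.3978 u; Δm = 0.4499 u; E_B = 419.08 MeV; E_B/A = 8.731 MeV
¹⁹₉F: Σm = 9(1.0078) + 10(1.0087) = 19.1572 u; Δm = 0.15880 u; E_B = 147.92 MeV; E_B/A = 7.785 MeV
⁴⁸₂₂Ti has the higher binding energy per nucleon, so it is the more tightly bound nucleus.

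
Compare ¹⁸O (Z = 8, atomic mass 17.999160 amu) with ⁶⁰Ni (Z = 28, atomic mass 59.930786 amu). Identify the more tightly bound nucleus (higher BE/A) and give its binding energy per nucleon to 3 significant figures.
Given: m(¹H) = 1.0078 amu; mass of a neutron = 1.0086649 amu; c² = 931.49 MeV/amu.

¹⁸O: Σm = 8(1.0078) + 10(1.0086649) = 18.1490490 amu; Δm = 0.1498890 amu; E_B = 139.62 MeV; E_B/A = 7.757 MeV
⁶⁰Ni: Σm = 28(1.0078) + 32(1.0086649) = 60.4956768 amu; Δm = 0.5648908 amu; E_B = 526.19 MeV; E_B/A = 8.770 MeV
⁶⁰Ni has the higher binding energy per nucleon, so it is the more tightly bound nucleus.

⁶⁰Ni; 8.77 MeV/nucleon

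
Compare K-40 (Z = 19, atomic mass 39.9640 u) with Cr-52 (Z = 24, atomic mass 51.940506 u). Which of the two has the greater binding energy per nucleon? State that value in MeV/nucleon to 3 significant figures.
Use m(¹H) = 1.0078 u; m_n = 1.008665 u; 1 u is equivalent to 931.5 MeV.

K-40: Σm = 19(1.0078) + 21(1.008665) = 40.330165 u; Δm = 0.366165 u; E_B = 341.08 MeV; E_B/A = 8.527 MeV
Cr-52: Σm = 24(1.0078) + 28(1.008665) = 52.429820 u; Δm = 0.489314 u; E_B = 455.80 MeV; E_B/A = 8.765 MeV
Cr-52 has the higher binding energy per nucleon, so it is the more tightly bound nucleus.

Cr-52; 8.77 MeV/nucleon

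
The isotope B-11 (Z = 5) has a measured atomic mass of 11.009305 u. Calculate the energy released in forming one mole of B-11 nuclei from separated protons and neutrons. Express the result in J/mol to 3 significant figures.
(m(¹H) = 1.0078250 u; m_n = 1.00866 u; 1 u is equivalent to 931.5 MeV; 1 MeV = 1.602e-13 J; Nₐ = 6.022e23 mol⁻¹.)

Total constituent mass: 5 × 1.0078250 + 6 × 1.00866 = 11.0910850 u
The mass defect is 11.0910850 − 11.009305 = 0.0817800 u.
Converting to energy: 0.0817800 u × 931.5 MeV/u = 76.1781 MeV
Per nucleus in joules: 76.1781 MeV × 1.602e-13 J/MeV = 1.2204e-11 J
Per mole: 1.2204e-11 J × 6.022e23 mol⁻¹ = 7.3492e+12 J/mol

7.35e+12 J/mol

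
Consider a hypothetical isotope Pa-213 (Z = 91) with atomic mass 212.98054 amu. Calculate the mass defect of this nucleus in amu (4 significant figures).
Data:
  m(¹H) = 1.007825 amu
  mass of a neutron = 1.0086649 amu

1.789 amu

With 91 protons and 122 neutrons (A = 213):
Total constituent mass: 91 × 1.007825 + 122 × 1.0086649 = 214.7691928 amu
Mass defect Δm = 214.7691928 − 212.98054 = 1.7886528 amu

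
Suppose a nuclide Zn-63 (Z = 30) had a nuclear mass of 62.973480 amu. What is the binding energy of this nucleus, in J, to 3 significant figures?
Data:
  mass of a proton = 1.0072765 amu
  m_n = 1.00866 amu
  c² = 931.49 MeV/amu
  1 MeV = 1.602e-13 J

Z = 30, so N = A − Z = 63 − 30 = 33.
Mass of separated nucleons = 30(1.0072765) + 33(1.00866) = 30.2182950 + 33.28578 = 63.5040750 amu
The mass defect is 63.5040750 − 62.973480 = 0.5305950 amu.
Binding energy = Δm·c² = 0.5305950 × 931.49 MeV/amu = 494.244 MeV
In joules: 494.244 MeV × 1.602e-13 J/MeV = 7.9178e-11 J

7.92e-11 J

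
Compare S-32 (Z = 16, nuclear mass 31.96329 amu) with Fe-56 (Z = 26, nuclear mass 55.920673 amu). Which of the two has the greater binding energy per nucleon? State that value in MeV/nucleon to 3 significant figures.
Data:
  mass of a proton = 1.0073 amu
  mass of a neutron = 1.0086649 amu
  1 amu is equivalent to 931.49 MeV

Fe-56; 8.80 MeV/nucleon

S-32: Σm = 16(1.0073) + 16(1.0086649) = 32.2554384 amu; Δm = 0.2921484 amu; E_B = 272.13 MeV; E_B/A = 8.504 MeV
Fe-56: Σm = 26(1.0073) + 30(1.0086649) = 56.4497470 amu; Δm = 0.5290740 amu; E_B = 492.827 MeV; E_B/A = 8.800 MeV
Fe-56 has the higher binding energy per nucleon, so it is the more tightly bound nucleus.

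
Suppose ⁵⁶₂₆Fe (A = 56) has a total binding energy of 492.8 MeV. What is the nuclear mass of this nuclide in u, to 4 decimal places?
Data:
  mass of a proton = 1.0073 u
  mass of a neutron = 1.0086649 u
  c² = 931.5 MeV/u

Mass defect = 492.8 MeV / (931.5 MeV/u) = 0.529039 u
Constituent mass = 26(1.0073) + 30(1.0086649) = 56.4497470 u
Nuclear mass = 56.4497470 − 0.529039 = 55.9207080 u ≈ 55.9207 u (to 4 decimal places)

55.9207 u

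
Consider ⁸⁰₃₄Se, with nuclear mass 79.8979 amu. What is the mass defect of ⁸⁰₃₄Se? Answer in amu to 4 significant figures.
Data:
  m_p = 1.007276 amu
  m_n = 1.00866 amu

The nucleus contains 34 protons and 80 − 34 = 46 neutrons.
Total constituent mass: 34 × 1.007276 + 46 × 1.00866 = 80.645744 amu
Δm = 80.645744 − 79.8979 = 0.747844 amu

0.7478 amu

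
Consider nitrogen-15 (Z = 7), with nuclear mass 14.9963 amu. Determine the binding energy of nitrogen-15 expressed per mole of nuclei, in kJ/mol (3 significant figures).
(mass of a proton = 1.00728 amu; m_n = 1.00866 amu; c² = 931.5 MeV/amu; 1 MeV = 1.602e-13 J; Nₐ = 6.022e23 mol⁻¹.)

The nucleus contains 7 protons and 15 − 7 = 8 neutrons.
Σm = 7·m_p + 8·m_n = 7.05096 + 8.06928 = 15.12024 amu
Δm = 15.12024 − 14.9963 = 0.12394 amu
E_B = 0.12394 × 931.5 = 115.450 MeV
Per nucleus in joules: 115.450 MeV × 1.602e-13 J/MeV = 1.8495e-11 J
Per mole: 1.8495e-11 J × 6.022e23 mol⁻¹ = 1.1138e+13 J/mol

1.11e+10 kJ/mol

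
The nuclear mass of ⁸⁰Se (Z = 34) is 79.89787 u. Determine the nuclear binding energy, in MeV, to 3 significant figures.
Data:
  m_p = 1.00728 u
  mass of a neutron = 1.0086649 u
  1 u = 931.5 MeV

697 MeV

Mass of separated nucleons = 34(1.00728) + 46(1.0086649) = 34.24752 + 46.3985854 = 80.6461054 u
The mass defect is 80.6461054 − 79.89787 = 0.7482354 u.
Binding energy = Δm·c² = 0.7482354 × 931.5 MeV/u = 696.981 MeV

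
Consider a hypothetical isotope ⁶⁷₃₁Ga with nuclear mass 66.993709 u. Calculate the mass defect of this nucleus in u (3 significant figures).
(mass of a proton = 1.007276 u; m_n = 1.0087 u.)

0.545 u

With 31 protons and 36 neutrons (A = 67):
Total constituent mass: 31 × 1.007276 + 36 × 1.0087 = 67.538756 u
Mass defect Δm = 67.538756 − 66.993709 = 0.545047 u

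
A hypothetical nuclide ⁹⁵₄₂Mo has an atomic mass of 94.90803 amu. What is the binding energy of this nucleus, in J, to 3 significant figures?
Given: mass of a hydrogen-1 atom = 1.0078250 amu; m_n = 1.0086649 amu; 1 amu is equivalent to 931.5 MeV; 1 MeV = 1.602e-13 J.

Total constituent mass: 42 × 1.0078250 + 53 × 1.0086649 = 95.7878897 amu
The mass defect is 95.7878897 − 94.90803 = 0.8798597 amu.
Converting to energy: 0.8798597 amu × 931.5 MeV/amu = 819.589 MeV
In joules: 819.589 MeV × 1.602e-13 J/MeV = 1.3130e-10 J

1.31e-10 J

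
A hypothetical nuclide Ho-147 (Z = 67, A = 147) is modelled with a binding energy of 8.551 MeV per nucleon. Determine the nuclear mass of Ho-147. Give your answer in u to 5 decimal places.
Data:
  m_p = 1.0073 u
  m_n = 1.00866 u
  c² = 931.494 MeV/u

Total binding energy = 147 × 8.551 = 1256.997 MeV
Mass defect = 1256.997 MeV / (931.494 MeV/u) = 1.3494419 u
Constituent mass = 67(1.0073) + 80(1.00866) = 148.18190 u
Nuclear mass = 148.18190 − 1.3494419 = 146.8324581 u ≈ 146.83246 u (to 5 decimal places)

146.83246 u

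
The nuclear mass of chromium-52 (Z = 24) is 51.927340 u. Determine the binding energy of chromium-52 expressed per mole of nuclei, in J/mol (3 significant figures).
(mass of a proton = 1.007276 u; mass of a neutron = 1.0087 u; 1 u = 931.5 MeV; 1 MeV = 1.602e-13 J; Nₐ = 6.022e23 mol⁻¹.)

4.41e+13 J/mol

Z = 24, so N = A − Z = 52 − 24 = 28.
Total constituent mass: 24 × 1.007276 + 28 × 1.0087 = 52.418224 u
Δm = 52.418224 − 51.927340 = 0.490884 u
E_B = 0.490884 × 931.5 = 457.258 MeV
Per nucleus in joules: 457.258 MeV × 1.602e-13 J/MeV = 7.3253e-11 J
Per mole: 7.3253e-11 J × 6.022e23 mol⁻¹ = 4.4113e+13 J/mol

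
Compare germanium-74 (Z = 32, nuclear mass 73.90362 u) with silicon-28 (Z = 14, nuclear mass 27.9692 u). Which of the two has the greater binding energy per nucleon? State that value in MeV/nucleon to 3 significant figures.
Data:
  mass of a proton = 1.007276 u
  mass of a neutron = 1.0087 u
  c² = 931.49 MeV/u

germanium-74; 8.74 MeV/nucleon

germanium-74: Σm = 32(1.007276) + 42(1.0087) = 74.598232 u; Δm = 0.694612 u; E_B = 647.02 MeV; E_B/A = 8.744 MeV
silicon-28: Σm = 14(1.007276) + 14(1.0087) = 28.223664 u; Δm = 0.254464 u; E_B = 237.03 MeV; E_B/A = 8.465 MeV
germanium-74 has the higher binding energy per nucleon, so it is the more tightly bound nucleus.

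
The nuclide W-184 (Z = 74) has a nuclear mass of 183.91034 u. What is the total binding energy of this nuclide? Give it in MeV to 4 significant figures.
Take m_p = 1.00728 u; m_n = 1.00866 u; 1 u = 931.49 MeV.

Mass of separated nucleons = 74(1.00728) + 110(1.00866) = 74.53872 + 110.95260 = 185.49132 u
The mass defect is 185.49132 − 183.91034 = 1.58098 u.
Binding energy = Δm·c² = 1.58098 × 931.49 MeV/u = 1472.67 MeV

1473 MeV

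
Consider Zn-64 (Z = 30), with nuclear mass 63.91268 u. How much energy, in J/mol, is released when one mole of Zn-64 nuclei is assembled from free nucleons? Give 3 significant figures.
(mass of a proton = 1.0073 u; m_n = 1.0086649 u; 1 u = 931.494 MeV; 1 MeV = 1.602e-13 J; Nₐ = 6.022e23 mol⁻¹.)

The nucleus contains 30 protons and 64 − 30 = 34 neutrons.
Mass of separated nucleons = 30(1.0073) + 34(1.0086649) = 30.2190 + 34.2946066 = 64.5136066 u
The mass defect is 64.5136066 − 63.91268 = 0.6009266 u.
Converting to energy: 0.6009266 u × 931.494 MeV/u = 559.760 MeV
Per nucleus in joules: 559.760 MeV × 1.602e-13 J/MeV = 8.9674e-11 J
Per mole: 8.9674e-11 J × 6.022e23 mol⁻¹ = 5.4002e+13 J/mol

5.40e+13 J/mol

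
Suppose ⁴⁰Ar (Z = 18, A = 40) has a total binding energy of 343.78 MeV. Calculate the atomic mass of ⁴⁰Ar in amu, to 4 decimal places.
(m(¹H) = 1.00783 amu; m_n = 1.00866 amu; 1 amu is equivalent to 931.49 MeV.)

39.9624 amu

Mass defect = 343.78 MeV / (931.49 MeV/amu) = 0.369065 amu
Constituent mass = 18(1.00783) + 22(1.00866) = 40.33146 amu
Atomic mass = 40.33146 − 0.369065 = 39.962395 amu ≈ 39.9624 amu (to 4 decimal places)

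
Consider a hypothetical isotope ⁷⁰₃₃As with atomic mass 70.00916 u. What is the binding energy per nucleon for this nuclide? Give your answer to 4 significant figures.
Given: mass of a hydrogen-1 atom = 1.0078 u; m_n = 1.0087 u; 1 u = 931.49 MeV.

Total constituent mass: 33 × 1.0078 + 37 × 1.0087 = 70.5793 u
Mass defect Δm = 70.5793 − 70.00916 = 0.57014 u
E_B = 0.57014 × 931.49 = 531.080 MeV
Dividing by A = 70 gives 7.587 MeV per nucleon.

7.587 MeV/nucleon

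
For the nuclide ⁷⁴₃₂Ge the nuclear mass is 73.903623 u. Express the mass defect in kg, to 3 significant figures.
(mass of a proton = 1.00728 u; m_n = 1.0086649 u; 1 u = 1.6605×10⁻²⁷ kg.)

With 32 protons and 42 neutrons (A = 74):
Total constituent mass: 32 × 1.00728 + 42 × 1.0086649 = 74.5968858 u
The mass defect is 74.5968858 − 73.903623 = 0.6932628 u.
In SI units: 0.6932628 u × 1.6605×10⁻²⁷ kg/u = 1.1512e-27 kg

1.15e-27 kg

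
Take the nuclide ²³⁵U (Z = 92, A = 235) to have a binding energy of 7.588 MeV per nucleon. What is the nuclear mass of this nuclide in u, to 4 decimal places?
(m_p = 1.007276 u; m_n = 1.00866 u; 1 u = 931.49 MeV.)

234.9934 u

Total binding energy = 235 × 7.588 = 1783.180 MeV
Mass defect = 1783.180 MeV / (931.49 MeV/u) = 1.914331 u
Constituent mass = 92(1.007276) + 143(1.00866) = 236.907772 u
Nuclear mass = 236.907772 − 1.914331 = 234.993441 u ≈ 234.9934 u (to 4 decimal places)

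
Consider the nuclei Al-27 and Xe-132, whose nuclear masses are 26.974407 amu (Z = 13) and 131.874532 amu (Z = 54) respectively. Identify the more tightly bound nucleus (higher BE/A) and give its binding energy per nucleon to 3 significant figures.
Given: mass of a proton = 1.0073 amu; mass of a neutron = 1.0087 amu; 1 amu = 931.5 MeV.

Al-27: Σm = 13(1.0073) + 14(1.0087) = 27.2167 amu; Δm = 0.242293 amu; E_B = 225.70 MeV; E_B/A = 8.359 MeV
Xe-132: Σm = 54(1.0073) + 78(1.0087) = 133.0728 amu; Δm = 1.198268 amu; E_B = 1116.2 MeV; E_B/A = 8.456 MeV
Xe-132 has the higher binding energy per nucleon, so it is the more tightly bound nucleus.

Xe-132; 8.46 MeV/nucleon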